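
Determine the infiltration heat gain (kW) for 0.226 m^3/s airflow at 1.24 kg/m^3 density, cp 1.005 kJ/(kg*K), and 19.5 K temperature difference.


Q = V_dot * rho * cp * dT
Q = 0.226 * 1.24 * 1.005 * 19.5
Q = 5.492 kW

5.492


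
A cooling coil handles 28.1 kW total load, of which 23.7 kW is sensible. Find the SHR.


SHR = Q_sensible / Q_total
SHR = 23.7 / 28.1
SHR = 0.843

0.843


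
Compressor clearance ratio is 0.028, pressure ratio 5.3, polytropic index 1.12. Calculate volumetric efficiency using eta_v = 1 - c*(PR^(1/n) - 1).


PR^(1/n) = 5.3^(1/1.12) = 4.43276679
eta_v = 1 - 0.028 * (4.43276679 - 1)
eta_v = 0.9039

0.9039


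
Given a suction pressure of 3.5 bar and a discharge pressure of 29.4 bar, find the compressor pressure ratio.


PR = P_high / P_low
PR = 29.4 / 3.5
PR = 8.4

8.4


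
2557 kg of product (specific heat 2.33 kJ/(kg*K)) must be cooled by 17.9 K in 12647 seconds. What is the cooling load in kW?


Q = m * cp * dT / t
Q = 2557 * 2.33 * 17.9 / 12647
Q = 8.432 kW

8.432


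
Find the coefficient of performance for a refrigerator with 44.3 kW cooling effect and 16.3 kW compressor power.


COP = Q_evap / W
COP = 44.3 / 16.3
COP = 2.718

2.718


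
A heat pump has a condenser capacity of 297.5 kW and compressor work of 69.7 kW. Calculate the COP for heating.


COP_hp = Q_cond / W
COP_hp = 297.5 / 69.7
COP_hp = 4.268

4.268


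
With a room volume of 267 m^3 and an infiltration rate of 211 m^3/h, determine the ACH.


ACH = flow / volume
ACH = 211 / 267
ACH = 0.79

0.79


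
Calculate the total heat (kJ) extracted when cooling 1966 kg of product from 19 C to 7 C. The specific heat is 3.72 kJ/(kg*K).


dT = 19 - (7) = 12 K
Q = m * cp * dT = 1966 * 3.72 * 12
Q = 87762 kJ

87762


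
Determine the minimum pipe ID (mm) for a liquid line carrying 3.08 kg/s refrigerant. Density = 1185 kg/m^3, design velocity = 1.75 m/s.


A = m_dot / (rho * v) = 3.08 / (1185 * 1.75) = 0.001485232068 m^2
d = sqrt(4*A/pi) * 1000
d = 43.5 mm

43.5


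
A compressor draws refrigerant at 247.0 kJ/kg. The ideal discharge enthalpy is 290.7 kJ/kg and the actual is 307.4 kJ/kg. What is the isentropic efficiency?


dh_ideal = 290.7 - 247.0 = 43.7 kJ/kg
dh_actual = 307.4 - 247.0 = 60.4 kJ/kg
eta_s = dh_ideal / dh_actual = 43.7 / 60.4
eta_s = 0.7235

0.7235


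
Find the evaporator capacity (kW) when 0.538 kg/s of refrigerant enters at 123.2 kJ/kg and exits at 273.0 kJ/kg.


dh = 273.0 - 123.2 = 149.8 kJ/kg
Q_evap = m_dot * dh = 0.538 * 149.8
Q_evap = 80.59 kW

80.59


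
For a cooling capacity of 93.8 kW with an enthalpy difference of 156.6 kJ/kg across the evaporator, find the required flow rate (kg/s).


m_dot = Q / dh
m_dot = 93.8 / 156.6
m_dot = 0.599 kg/s

0.599


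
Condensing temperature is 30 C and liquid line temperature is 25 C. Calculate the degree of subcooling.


Subcooling = T_cond - T_liquid
Subcooling = 30 - 25
Subcooling = 5 K

5


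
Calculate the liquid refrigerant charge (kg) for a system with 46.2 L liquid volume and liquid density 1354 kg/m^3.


Charge = V * rho / 1000
Charge = 46.2 * 1354 / 1000
Charge = 62.55 kg

62.55


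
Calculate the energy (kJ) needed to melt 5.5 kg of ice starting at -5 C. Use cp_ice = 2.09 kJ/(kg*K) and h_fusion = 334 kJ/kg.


Sensible heat = cp * dT = 2.09 * 5 = 10.45 kJ/kg
Total per kg = 10.45 + 334 = 344.45 kJ/kg
Q = m * total = 5.5 * 344.45
Q = 1894.5 kJ

1894.5


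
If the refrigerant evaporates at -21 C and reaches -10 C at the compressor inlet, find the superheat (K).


Superheat = T_suction - T_evap
Superheat = -10 - (-21)
Superheat = 11 K

11


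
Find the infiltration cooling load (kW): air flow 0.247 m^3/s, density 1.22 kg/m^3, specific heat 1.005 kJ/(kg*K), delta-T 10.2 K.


Q = V_dot * rho * cp * dT
Q = 0.247 * 1.22 * 1.005 * 10.2
Q = 3.089 kW

3.089


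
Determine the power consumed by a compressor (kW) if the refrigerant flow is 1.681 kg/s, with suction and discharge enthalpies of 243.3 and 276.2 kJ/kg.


dh = 276.2 - 243.3 = 32.9 kJ/kg
W = m_dot * dh = 1.681 * 32.9 = 55.3 kW

55.3


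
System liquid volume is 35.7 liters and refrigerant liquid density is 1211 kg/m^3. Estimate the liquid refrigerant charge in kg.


Charge = V * rho / 1000
Charge = 35.7 * 1211 / 1000
Charge = 43.23 kg

43.23


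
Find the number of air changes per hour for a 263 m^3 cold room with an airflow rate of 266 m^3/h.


ACH = flow / volume
ACH = 266 / 263
ACH = 1.011

1.011


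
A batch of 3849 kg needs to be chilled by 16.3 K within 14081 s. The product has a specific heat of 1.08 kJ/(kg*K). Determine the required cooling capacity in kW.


Q = m * cp * dT / t
Q = 3849 * 1.08 * 16.3 / 14081
Q = 4.812 kW

4.812


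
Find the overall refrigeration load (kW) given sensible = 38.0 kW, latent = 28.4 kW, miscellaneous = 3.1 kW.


Q_total = Q_s + Q_l + Q_misc
Q_total = 38.0 + 28.4 + 3.1
Q_total = 69.5 kW

69.5


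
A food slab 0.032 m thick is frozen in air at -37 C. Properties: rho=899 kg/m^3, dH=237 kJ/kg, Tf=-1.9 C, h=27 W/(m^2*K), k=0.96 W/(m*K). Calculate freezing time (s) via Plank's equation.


dT = -1.9 - (-37) = 35.1 K
term1 = a/(2h) = 0.032/(2*27) = 0.0005925925926
term2 = a^2/(8k) = 0.032^2/(8*0.96) = 0.0001333333333
t = rho*dH*1000/dT * (term1 + term2)
t = 899*237*1000/35.1 * (0.0005925925926 + 0.0001333333333)
t = 4406 s

4406


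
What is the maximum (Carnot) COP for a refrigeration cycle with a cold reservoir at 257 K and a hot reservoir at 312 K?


dT = 312 - 257 = 55 K
COP_carnot = T_cold / dT = 257 / 55
COP_carnot = 4.673

4.673


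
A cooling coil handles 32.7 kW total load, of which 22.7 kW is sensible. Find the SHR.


SHR = Q_sensible / Q_total
SHR = 22.7 / 32.7
SHR = 0.694

0.694


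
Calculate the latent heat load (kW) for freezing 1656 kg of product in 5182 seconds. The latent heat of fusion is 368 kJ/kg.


Q_lat = m * h_fg / t
Q_lat = 1656 * 368 / 5182
Q_lat = 117.6 kW

117.6


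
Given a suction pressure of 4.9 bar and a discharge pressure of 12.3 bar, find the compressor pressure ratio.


PR = P_high / P_low
PR = 12.3 / 4.9
PR = 2.51

2.51


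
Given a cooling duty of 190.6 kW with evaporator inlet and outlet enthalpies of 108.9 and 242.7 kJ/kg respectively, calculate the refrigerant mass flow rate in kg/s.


dh = 242.7 - 108.9 = 133.8 kJ/kg
m_dot = Q / dh = 190.6 / 133.8 = 1.4245 kg/s

1.4245


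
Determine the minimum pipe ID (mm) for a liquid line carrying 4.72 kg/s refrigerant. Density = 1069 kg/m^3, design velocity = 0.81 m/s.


A = m_dot / (rho * v) = 4.72 / (1069 * 0.81) = 0.005451038816 m^2
d = sqrt(4*A/pi) * 1000
d = 83.3 mm

83.3


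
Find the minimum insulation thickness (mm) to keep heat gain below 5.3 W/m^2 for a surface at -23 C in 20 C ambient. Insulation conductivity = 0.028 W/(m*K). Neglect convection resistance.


dT = 20 - (-23) = 43 K
thickness = k * dT / q_max * 1000
thickness = 0.028 * 43 / 5.3 * 1000
thickness = 227.2 mm

227.2


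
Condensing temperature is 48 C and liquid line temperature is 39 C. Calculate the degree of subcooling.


Subcooling = T_cond - T_liquid
Subcooling = 48 - 39
Subcooling = 9 K

9


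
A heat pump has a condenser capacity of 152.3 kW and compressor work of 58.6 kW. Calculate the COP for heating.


COP_hp = Q_cond / W
COP_hp = 152.3 / 58.6
COP_hp = 2.599

2.599


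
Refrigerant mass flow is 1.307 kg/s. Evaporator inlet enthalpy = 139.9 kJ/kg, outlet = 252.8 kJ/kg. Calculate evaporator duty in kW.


dh = 252.8 - 139.9 = 112.9 kJ/kg
Q_evap = m_dot * dh = 1.307 * 112.9
Q_evap = 147.56 kW

147.56


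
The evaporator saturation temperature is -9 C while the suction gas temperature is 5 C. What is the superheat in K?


Superheat = T_suction - T_evap
Superheat = 5 - (-9)
Superheat = 14 K

14


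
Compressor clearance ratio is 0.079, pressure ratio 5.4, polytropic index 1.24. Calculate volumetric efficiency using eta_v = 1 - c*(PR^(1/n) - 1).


PR^(1/n) = 5.4^(1/1.24) = 3.89619001
eta_v = 1 - 0.079 * (3.89619001 - 1)
eta_v = 0.7712

0.7712


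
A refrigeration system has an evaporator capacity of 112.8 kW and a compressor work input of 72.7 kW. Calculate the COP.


COP = Q_evap / W
COP = 112.8 / 72.7
COP = 1.552

1.552


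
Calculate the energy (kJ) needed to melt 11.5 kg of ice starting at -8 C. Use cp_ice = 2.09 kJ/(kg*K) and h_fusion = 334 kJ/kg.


Sensible heat = cp * dT = 2.09 * 8 = 16.72 kJ/kg
Total per kg = 16.72 + 334 = 350.72 kJ/kg
Q = m * total = 11.5 * 350.72
Q = 4033.3 kJ

4033.3


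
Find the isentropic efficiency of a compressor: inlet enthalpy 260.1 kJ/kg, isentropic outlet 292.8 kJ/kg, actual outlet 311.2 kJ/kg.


dh_ideal = 292.8 - 260.1 = 32.7 kJ/kg
dh_actual = 311.2 - 260.1 = 51.1 kJ/kg
eta_s = dh_ideal / dh_actual = 32.7 / 51.1
eta_s = 0.6399

0.6399


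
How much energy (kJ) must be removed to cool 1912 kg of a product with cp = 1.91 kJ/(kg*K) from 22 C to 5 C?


dT = 22 - (5) = 17 K
Q = m * cp * dT = 1912 * 1.91 * 17
Q = 62083 kJ

62083


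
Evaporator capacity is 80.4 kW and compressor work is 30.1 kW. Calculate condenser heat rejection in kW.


Q_cond = Q_evap + W
Q_cond = 80.4 + 30.1
Q_cond = 110.5 kW

110.5


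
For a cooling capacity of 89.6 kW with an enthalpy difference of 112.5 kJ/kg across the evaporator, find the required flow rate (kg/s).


m_dot = Q / dh
m_dot = 89.6 / 112.5
m_dot = 0.7964 kg/s

0.7964


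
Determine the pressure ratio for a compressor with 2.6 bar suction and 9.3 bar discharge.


PR = P_high / P_low
PR = 9.3 / 2.6
PR = 3.577

3.577


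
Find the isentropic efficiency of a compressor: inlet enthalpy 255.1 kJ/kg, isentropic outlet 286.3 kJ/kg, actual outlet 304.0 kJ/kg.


dh_ideal = 286.3 - 255.1 = 31.2 kJ/kg
dh_actual = 304.0 - 255.1 = 48.9 kJ/kg
eta_s = dh_ideal / dh_actual = 31.2 / 48.9
eta_s = 0.638

0.638


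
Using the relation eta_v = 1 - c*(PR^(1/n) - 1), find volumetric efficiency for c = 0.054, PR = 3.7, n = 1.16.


PR^(1/n) = 3.7^(1/1.16) = 3.08907941
eta_v = 1 - 0.054 * (3.08907941 - 1)
eta_v = 0.8872

0.8872


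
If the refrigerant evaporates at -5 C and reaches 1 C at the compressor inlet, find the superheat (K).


Superheat = T_suction - T_evap
Superheat = 1 - (-5)
Superheat = 6 K

6


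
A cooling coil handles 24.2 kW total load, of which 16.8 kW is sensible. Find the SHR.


SHR = Q_sensible / Q_total
SHR = 16.8 / 24.2
SHR = 0.694

0.694


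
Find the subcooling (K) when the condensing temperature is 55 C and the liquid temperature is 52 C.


Subcooling = T_cond - T_liquid
Subcooling = 55 - 52
Subcooling = 3 K

3


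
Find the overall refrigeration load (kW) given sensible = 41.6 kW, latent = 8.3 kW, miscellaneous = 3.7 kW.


Q_total = Q_s + Q_l + Q_misc
Q_total = 41.6 + 8.3 + 3.7
Q_total = 53.6 kW

53.6


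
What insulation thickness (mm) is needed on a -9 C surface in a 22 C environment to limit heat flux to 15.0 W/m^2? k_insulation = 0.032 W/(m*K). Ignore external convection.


dT = 22 - (-9) = 31 K
thickness = k * dT / q_max * 1000
thickness = 0.032 * 31 / 15.0 * 1000
thickness = 66.1 mm

66.1


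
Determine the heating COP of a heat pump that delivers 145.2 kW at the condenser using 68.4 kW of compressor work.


COP_hp = Q_cond / W
COP_hp = 145.2 / 68.4
COP_hp = 2.123

2.123


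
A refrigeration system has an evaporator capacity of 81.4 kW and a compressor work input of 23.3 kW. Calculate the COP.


COP = Q_evap / W
COP = 81.4 / 23.3
COP = 3.494

3.494


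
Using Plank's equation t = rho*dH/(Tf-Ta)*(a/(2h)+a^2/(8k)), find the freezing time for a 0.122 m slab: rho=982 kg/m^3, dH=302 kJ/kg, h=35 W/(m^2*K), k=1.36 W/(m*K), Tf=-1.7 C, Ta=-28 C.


dT = -1.7 - (-28) = 26.3 K
term1 = a/(2h) = 0.122/(2*35) = 0.001742857143
term2 = a^2/(8k) = 0.122^2/(8*1.36) = 0.001368014706
t = rho*dH*1000/dT * (term1 + term2)
t = 982*302*1000/26.3 * (0.001742857143 + 0.001368014706)
t = 35079 s

35079


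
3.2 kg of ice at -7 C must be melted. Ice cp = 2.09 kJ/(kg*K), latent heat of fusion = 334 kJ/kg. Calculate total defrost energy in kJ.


Sensible heat = cp * dT = 2.09 * 7 = 14.63 kJ/kg
Total per kg = 14.63 + 334 = 348.63 kJ/kg
Q = m * total = 3.2 * 348.63
Q = 1115.6 kJ

1115.6


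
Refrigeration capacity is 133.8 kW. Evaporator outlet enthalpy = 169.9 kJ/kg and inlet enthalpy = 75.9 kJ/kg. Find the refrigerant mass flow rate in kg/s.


dh = 169.9 - 75.9 = 94.0 kJ/kg
m_dot = Q / dh = 133.8 / 94.0 = 1.4234 kg/s

1.4234


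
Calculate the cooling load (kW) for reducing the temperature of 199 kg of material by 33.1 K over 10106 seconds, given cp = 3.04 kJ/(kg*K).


Q = m * cp * dT / t
Q = 199 * 3.04 * 33.1 / 10106
Q = 1.981 kW

1.981


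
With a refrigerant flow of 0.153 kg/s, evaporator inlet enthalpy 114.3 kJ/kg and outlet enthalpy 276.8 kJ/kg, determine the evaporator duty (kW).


dh = 276.8 - 114.3 = 162.5 kJ/kg
Q_evap = m_dot * dh = 0.153 * 162.5
Q_evap = 24.86 kW

24.86


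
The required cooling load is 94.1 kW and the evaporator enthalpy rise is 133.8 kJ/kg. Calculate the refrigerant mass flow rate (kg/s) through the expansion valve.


m_dot = Q / dh
m_dot = 94.1 / 133.8
m_dot = 0.7033 kg/s

0.7033


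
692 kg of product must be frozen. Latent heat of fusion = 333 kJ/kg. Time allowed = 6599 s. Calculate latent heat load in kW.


Q_lat = m * h_fg / t
Q_lat = 692 * 333 / 6599
Q_lat = 34.92 kW

34.92


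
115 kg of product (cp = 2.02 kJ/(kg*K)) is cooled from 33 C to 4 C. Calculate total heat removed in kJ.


dT = 33 - (4) = 29 K
Q = m * cp * dT = 115 * 2.02 * 29
Q = 6737 kJ

6737


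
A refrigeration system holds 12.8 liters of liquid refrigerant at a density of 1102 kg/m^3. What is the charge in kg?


Charge = V * rho / 1000
Charge = 12.8 * 1102 / 1000
Charge = 14.11 kg

14.11


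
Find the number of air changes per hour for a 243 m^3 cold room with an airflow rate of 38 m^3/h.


ACH = flow / volume
ACH = 38 / 243
ACH = 0.156

0.156


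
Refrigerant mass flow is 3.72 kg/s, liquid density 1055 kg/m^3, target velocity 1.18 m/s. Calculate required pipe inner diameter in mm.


A = m_dot / (rho * v) = 3.72 / (1055 * 1.18) = 0.002988191823 m^2
d = sqrt(4*A/pi) * 1000
d = 61.7 mm

61.7


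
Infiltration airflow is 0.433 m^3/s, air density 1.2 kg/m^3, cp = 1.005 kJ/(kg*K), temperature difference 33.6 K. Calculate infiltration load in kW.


Q = V_dot * rho * cp * dT
Q = 0.433 * 1.2 * 1.005 * 33.6
Q = 17.546 kW

17.546


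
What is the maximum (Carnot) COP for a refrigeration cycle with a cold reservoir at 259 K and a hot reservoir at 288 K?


dT = 288 - 259 = 29 K
COP_carnot = T_cold / dT = 259 / 29
COP_carnot = 8.931

8.931


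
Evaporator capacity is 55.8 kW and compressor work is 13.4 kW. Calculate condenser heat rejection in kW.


Q_cond = Q_evap + W
Q_cond = 55.8 + 13.4
Q_cond = 69.2 kW

69.2


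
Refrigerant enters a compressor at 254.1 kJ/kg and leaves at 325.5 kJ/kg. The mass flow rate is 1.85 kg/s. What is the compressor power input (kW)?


dh = 325.5 - 254.1 = 71.4 kJ/kg
W = m_dot * dh = 1.85 * 71.4 = 132.09 kW

132.09


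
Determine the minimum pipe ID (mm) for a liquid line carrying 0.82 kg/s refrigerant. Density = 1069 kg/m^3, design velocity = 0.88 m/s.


A = m_dot / (rho * v) = 0.82 / (1069 * 0.88) = 0.0008716727613 m^2
d = sqrt(4*A/pi) * 1000
d = 33.3 mm

33.3


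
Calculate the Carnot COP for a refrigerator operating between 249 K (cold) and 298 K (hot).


dT = 298 - 249 = 49 K
COP_carnot = T_cold / dT = 249 / 49
COP_carnot = 5.082

5.082


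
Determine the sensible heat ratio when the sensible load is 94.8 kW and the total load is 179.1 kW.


SHR = Q_sensible / Q_total
SHR = 94.8 / 179.1
SHR = 0.529

0.529


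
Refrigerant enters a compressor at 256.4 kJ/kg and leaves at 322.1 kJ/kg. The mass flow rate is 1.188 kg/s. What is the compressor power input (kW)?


dh = 322.1 - 256.4 = 65.7 kJ/kg
W = m_dot * dh = 1.188 * 65.7 = 78.05 kW

78.05


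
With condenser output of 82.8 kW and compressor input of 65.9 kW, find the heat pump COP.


COP_hp = Q_cond / W
COP_hp = 82.8 / 65.9
COP_hp = 1.256

1.256


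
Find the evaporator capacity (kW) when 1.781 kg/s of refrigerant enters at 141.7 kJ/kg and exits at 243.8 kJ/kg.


dh = 243.8 - 141.7 = 102.1 kJ/kg
Q_evap = m_dot * dh = 1.781 * 102.1
Q_evap = 181.84 kW

181.84


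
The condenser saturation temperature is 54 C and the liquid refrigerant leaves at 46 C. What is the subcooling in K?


Subcooling = T_cond - T_liquid
Subcooling = 54 - 46
Subcooling = 8 K

8


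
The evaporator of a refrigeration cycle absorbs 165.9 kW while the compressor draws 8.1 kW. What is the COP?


COP = Q_evap / W
COP = 165.9 / 8.1
COP = 20.481

20.481


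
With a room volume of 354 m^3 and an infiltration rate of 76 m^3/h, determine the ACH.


ACH = flow / volume
ACH = 76 / 354
ACH = 0.215

0.215


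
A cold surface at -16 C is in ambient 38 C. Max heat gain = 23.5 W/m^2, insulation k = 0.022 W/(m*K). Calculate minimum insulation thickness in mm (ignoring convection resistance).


dT = 38 - (-16) = 54 K
thickness = k * dT / q_max * 1000
thickness = 0.022 * 54 / 23.5 * 1000
thickness = 50.6 mm

50.6


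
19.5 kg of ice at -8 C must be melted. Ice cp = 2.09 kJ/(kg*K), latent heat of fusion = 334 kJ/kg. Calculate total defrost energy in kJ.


Sensible heat = cp * dT = 2.09 * 8 = 16.72 kJ/kg
Total per kg = 16.72 + 334 = 350.72 kJ/kg
Q = m * total = 19.5 * 350.72
Q = 6839.0 kJ

6839.0


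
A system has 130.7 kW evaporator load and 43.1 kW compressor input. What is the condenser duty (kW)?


Q_cond = Q_evap + W
Q_cond = 130.7 + 43.1
Q_cond = 173.8 kW

173.8


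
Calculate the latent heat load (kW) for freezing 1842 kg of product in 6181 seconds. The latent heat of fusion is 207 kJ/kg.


Q_lat = m * h_fg / t
Q_lat = 1842 * 207 / 6181
Q_lat = 61.69 kW

61.69


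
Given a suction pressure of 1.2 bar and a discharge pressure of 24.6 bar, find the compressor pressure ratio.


PR = P_high / P_low
PR = 24.6 / 1.2
PR = 20.5

20.5


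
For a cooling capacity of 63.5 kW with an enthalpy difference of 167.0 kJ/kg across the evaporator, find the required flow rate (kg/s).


m_dot = Q / dh
m_dot = 63.5 / 167.0
m_dot = 0.3802 kg/s

0.3802


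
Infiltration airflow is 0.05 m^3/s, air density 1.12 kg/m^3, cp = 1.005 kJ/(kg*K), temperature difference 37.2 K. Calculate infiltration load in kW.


Q = V_dot * rho * cp * dT
Q = 0.05 * 1.12 * 1.005 * 37.2
Q = 2.094 kW

2.094


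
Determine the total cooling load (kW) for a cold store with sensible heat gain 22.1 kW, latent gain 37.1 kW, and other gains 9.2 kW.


Q_total = Q_s + Q_l + Q_misc
Q_total = 22.1 + 37.1 + 9.2
Q_total = 68.4 kW

68.4


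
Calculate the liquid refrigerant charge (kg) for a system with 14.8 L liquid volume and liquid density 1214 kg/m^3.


Charge = V * rho / 1000
Charge = 14.8 * 1214 / 1000
Charge = 17.97 kg

17.97


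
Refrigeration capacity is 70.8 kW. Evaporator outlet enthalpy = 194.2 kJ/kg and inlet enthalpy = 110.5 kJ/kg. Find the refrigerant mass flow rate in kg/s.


dh = 194.2 - 110.5 = 83.7 kJ/kg
m_dot = Q / dh = 70.8 / 83.7 = 0.8459 kg/s

0.8459


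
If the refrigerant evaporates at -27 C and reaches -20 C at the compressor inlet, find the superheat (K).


Superheat = T_suction - T_evap
Superheat = -20 - (-27)
Superheat = 7 K

7


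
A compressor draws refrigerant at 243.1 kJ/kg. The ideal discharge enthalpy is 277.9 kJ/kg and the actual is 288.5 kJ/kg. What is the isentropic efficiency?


dh_ideal = 277.9 - 243.1 = 34.8 kJ/kg
dh_actual = 288.5 - 243.1 = 45.4 kJ/kg
eta_s = dh_ideal / dh_actual = 34.8 / 45.4
eta_s = 0.7665

0.7665


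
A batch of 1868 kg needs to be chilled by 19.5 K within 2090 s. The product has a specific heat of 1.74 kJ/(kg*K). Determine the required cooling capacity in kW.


Q = m * cp * dT / t
Q = 1868 * 1.74 * 19.5 / 2090
Q = 30.326 kW

30.326


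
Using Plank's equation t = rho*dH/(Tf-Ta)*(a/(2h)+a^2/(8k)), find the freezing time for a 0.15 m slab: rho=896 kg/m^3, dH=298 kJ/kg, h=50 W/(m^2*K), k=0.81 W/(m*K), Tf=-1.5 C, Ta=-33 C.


dT = -1.5 - (-33) = 31.5 K
term1 = a/(2h) = 0.15/(2*50) = 0.0015
term2 = a^2/(8k) = 0.15^2/(8*0.81) = 0.003472222222
t = rho*dH*1000/dT * (term1 + term2)
t = 896*298*1000/31.5 * (0.0015 + 0.003472222222)
t = 42147 s

42147


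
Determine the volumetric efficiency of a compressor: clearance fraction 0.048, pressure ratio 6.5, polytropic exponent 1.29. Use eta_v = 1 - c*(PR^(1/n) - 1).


PR^(1/n) = 6.5^(1/1.29) = 4.26742004
eta_v = 1 - 0.048 * (4.26742004 - 1)
eta_v = 0.8432

0.8432


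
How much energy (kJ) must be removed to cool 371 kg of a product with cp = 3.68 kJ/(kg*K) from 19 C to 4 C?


dT = 19 - (4) = 15 K
Q = m * cp * dT = 371 * 3.68 * 15
Q = 20479 kJ

20479


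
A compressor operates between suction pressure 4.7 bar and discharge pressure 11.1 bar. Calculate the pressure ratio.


PR = P_high / P_low
PR = 11.1 / 4.7
PR = 2.362

2.362


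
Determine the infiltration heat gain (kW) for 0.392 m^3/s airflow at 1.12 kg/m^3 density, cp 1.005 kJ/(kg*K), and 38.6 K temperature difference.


Q = V_dot * rho * cp * dT
Q = 0.392 * 1.12 * 1.005 * 38.6
Q = 17.032 kW

17.032


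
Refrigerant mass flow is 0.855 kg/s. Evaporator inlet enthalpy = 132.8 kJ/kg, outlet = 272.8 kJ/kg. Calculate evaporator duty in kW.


dh = 272.8 - 132.8 = 140.0 kJ/kg
Q_evap = m_dot * dh = 0.855 * 140.0
Q_evap = 119.7 kW

119.7


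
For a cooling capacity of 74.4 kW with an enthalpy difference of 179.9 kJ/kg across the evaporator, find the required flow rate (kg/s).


m_dot = Q / dh
m_dot = 74.4 / 179.9
m_dot = 0.4136 kg/s

0.4136


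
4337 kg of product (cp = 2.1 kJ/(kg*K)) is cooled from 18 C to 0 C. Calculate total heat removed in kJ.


dT = 18 - (0) = 18 K
Q = m * cp * dT = 4337 * 2.1 * 18
Q = 163939 kJ

163939


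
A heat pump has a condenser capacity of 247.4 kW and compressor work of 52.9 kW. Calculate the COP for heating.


COP_hp = Q_cond / W
COP_hp = 247.4 / 52.9
COP_hp = 4.677

4.677


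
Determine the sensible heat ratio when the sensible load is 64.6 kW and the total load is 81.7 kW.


SHR = Q_sensible / Q_total
SHR = 64.6 / 81.7
SHR = 0.791

0.791


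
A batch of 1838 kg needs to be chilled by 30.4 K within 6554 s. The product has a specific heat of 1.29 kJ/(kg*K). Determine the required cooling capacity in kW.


Q = m * cp * dT / t
Q = 1838 * 1.29 * 30.4 / 6554
Q = 10.998 kW

10.998


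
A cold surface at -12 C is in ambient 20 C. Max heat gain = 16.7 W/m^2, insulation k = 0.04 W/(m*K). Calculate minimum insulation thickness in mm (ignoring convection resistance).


dT = 20 - (-12) = 32 K
thickness = k * dT / q_max * 1000
thickness = 0.04 * 32 / 16.7 * 1000
thickness = 76.6 mm

76.6


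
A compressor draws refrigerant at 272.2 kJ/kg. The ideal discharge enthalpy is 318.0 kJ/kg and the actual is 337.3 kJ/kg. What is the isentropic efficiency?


dh_ideal = 318.0 - 272.2 = 45.8 kJ/kg
dh_actual = 337.3 - 272.2 = 65.1 kJ/kg
eta_s = dh_ideal / dh_actual = 45.8 / 65.1
eta_s = 0.7035

0.7035


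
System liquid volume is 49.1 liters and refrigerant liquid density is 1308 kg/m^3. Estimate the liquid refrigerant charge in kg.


Charge = V * rho / 1000
Charge = 49.1 * 1308 / 1000
Charge = 64.22 kg

64.22


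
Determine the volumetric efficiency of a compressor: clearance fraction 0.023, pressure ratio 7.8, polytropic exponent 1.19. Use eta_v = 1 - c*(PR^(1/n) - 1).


PR^(1/n) = 7.8^(1/1.19) = 5.61900385
eta_v = 1 - 0.023 * (5.61900385 - 1)
eta_v = 0.8938

0.8938


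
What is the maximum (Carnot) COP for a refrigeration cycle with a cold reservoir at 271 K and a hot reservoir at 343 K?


dT = 343 - 271 = 72 K
COP_carnot = T_cold / dT = 271 / 72
COP_carnot = 3.764

3.764


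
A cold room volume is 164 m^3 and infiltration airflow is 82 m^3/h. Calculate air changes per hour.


ACH = flow / volume
ACH = 82 / 164
ACH = 0.5

0.5


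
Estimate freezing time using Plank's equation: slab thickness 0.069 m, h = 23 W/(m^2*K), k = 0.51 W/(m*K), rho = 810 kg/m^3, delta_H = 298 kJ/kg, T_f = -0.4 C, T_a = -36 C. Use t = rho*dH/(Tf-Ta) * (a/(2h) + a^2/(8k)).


dT = -0.4 - (-36) = 35.6 K
term1 = a/(2h) = 0.069/(2*23) = 0.0015
term2 = a^2/(8k) = 0.069^2/(8*0.51) = 0.001166911765
t = rho*dH*1000/dT * (term1 + term2)
t = 810*298*1000/35.6 * (0.0015 + 0.001166911765)
t = 18083 s

18083


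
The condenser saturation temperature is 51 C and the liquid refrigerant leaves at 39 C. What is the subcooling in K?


Subcooling = T_cond - T_liquid
Subcooling = 51 - 39
Subcooling = 12 K

12


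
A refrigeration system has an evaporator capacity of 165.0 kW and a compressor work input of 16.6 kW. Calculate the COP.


COP = Q_evap / W
COP = 165.0 / 16.6
COP = 9.94

9.94


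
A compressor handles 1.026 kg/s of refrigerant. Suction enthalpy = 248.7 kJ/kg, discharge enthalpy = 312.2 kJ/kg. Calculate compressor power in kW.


dh = 312.2 - 248.7 = 63.5 kJ/kg
W = m_dot * dh = 1.026 * 63.5 = 65.15 kW

65.15


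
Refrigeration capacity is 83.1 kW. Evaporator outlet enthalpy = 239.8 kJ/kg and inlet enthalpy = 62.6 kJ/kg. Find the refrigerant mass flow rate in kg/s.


dh = 239.8 - 62.6 = 177.2 kJ/kg
m_dot = Q / dh = 83.1 / 177.2 = 0.469 kg/s

0.469


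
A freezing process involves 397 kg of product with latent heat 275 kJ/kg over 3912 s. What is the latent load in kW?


Q_lat = m * h_fg / t
Q_lat = 397 * 275 / 3912
Q_lat = 27.91 kW

27.91


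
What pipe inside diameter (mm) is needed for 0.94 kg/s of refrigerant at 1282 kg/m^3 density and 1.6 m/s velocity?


A = m_dot / (rho * v) = 0.94 / (1282 * 1.6) = 0.0004582683307 m^2
d = sqrt(4*A/pi) * 1000
d = 24.2 mm

24.2


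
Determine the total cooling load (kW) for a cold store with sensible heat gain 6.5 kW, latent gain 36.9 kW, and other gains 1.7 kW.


Q_total = Q_s + Q_l + Q_misc
Q_total = 6.5 + 36.9 + 1.7
Q_total = 45.1 kW

45.1


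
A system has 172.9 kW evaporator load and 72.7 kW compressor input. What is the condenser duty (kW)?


Q_cond = Q_evap + W
Q_cond = 172.9 + 72.7
Q_cond = 245.6 kW

245.6


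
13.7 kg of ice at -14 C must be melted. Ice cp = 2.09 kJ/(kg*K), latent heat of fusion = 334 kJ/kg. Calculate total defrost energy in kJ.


Sensible heat = cp * dT = 2.09 * 14 = 29.26 kJ/kg
Total per kg = 29.26 + 334 = 363.26 kJ/kg
Q = m * total = 13.7 * 363.26
Q = 4976.7 kJ

4976.7


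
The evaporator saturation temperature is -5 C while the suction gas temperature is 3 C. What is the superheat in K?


Superheat = T_suction - T_evap
Superheat = 3 - (-5)
Superheat = 8 K

8


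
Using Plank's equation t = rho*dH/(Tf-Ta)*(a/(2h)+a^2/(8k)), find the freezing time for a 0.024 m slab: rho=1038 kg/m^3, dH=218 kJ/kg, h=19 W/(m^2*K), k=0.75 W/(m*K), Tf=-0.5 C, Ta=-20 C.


dT = -0.5 - (-20) = 19.5 K
term1 = a/(2h) = 0.024/(2*19) = 0.0006315789474
term2 = a^2/(8k) = 0.024^2/(8*0.75) = 0.000096
t = rho*dH*1000/dT * (term1 + term2)
t = 1038*218*1000/19.5 * (0.0006315789474 + 0.000096)
t = 8443 s

8443


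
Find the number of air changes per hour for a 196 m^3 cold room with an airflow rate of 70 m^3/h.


ACH = flow / volume
ACH = 70 / 196
ACH = 0.357

0.357


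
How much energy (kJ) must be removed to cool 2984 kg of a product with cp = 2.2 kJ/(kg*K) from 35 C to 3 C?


dT = 35 - (3) = 32 K
Q = m * cp * dT = 2984 * 2.2 * 32
Q = 210074 kJ

210074


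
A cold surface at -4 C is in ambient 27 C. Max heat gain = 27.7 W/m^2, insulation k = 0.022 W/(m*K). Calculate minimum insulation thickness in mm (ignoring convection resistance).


dT = 27 - (-4) = 31 K
thickness = k * dT / q_max * 1000
thickness = 0.022 * 31 / 27.7 * 1000
thickness = 24.6 mm

24.6


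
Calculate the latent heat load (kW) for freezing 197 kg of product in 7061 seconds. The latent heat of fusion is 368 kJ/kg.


Q_lat = m * h_fg / t
Q_lat = 197 * 368 / 7061
Q_lat = 10.27 kW

10.27


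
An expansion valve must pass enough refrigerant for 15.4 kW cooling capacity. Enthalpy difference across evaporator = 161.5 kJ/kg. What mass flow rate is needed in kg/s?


m_dot = Q / dh
m_dot = 15.4 / 161.5
m_dot = 0.0954 kg/s

0.0954


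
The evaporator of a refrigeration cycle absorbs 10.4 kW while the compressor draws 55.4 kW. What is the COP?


COP = Q_evap / W
COP = 10.4 / 55.4
COP = 0.188

0.188


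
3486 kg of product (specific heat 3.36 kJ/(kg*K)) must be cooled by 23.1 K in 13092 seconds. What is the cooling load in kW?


Q = m * cp * dT / t
Q = 3486 * 3.36 * 23.1 / 13092
Q = 20.667 kW

20.667


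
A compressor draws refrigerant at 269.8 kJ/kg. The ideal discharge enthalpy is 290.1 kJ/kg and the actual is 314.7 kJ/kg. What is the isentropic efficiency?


dh_ideal = 290.1 - 269.8 = 20.3 kJ/kg
dh_actual = 314.7 - 269.8 = 44.9 kJ/kg
eta_s = dh_ideal / dh_actual = 20.3 / 44.9
eta_s = 0.4521

0.4521


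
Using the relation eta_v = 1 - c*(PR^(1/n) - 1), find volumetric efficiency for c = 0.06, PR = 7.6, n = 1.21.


PR^(1/n) = 7.6^(1/1.21) = 5.3449681
eta_v = 1 - 0.06 * (5.3449681 - 1)
eta_v = 0.7393

0.7393


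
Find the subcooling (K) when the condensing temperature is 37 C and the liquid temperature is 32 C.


Subcooling = T_cond - T_liquid
Subcooling = 37 - 32
Subcooling = 5 K

5


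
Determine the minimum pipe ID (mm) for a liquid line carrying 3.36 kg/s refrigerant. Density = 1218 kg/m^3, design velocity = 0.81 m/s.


A = m_dot / (rho * v) = 3.36 / (1218 * 0.81) = 0.003405704555 m^2
d = sqrt(4*A/pi) * 1000
d = 65.9 mm

65.9


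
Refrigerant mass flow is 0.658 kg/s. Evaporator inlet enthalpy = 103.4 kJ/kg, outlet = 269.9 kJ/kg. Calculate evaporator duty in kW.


dh = 269.9 - 103.4 = 166.5 kJ/kg
Q_evap = m_dot * dh = 0.658 * 166.5
Q_evap = 109.56 kW

109.56


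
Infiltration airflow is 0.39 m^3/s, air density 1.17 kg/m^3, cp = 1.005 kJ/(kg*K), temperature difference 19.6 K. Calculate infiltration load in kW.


Q = V_dot * rho * cp * dT
Q = 0.39 * 1.17 * 1.005 * 19.6
Q = 8.988 kW

8.988


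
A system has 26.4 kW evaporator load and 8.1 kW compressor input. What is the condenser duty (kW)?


Q_cond = Q_evap + W
Q_cond = 26.4 + 8.1
Q_cond = 34.5 kW

34.5


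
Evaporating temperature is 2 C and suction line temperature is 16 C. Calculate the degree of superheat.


Superheat = T_suction - T_evap
Superheat = 16 - (2)
Superheat = 14 K

14


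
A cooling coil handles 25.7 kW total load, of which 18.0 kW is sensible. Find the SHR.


SHR = Q_sensible / Q_total
SHR = 18.0 / 25.7
SHR = 0.7

0.7


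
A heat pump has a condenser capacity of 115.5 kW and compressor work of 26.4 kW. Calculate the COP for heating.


COP_hp = Q_cond / W
COP_hp = 115.5 / 26.4
COP_hp = 4.375

4.375


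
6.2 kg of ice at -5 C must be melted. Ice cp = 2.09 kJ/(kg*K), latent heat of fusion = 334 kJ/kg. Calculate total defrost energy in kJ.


Sensible heat = cp * dT = 2.09 * 5 = 10.45 kJ/kg
Total per kg = 10.45 + 334 = 344.45 kJ/kg
Q = m * total = 6.2 * 344.45
Q = 2135.6 kJ

2135.6


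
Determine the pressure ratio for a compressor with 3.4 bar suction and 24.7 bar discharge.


PR = P_high / P_low
PR = 24.7 / 3.4
PR = 7.265

7.265


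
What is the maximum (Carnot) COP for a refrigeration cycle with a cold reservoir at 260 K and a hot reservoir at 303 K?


dT = 303 - 260 = 43 K
COP_carnot = T_cold / dT = 260 / 43
COP_carnot = 6.047

6.047


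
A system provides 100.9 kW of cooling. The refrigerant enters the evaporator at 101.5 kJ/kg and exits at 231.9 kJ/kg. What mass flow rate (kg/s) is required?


dh = 231.9 - 101.5 = 130.4 kJ/kg
m_dot = Q / dh = 100.9 / 130.4 = 0.7738 kg/s

0.7738


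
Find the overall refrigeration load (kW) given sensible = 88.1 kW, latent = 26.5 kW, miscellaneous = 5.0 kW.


Q_total = Q_s + Q_l + Q_misc
Q_total = 88.1 + 26.5 + 5.0
Q_total = 119.6 kW

119.6


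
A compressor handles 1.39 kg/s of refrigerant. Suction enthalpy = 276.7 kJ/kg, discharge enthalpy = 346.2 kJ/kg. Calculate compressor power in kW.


dh = 346.2 - 276.7 = 69.5 kJ/kg
W = m_dot * dh = 1.39 * 69.5 = 96.61 kW

96.61


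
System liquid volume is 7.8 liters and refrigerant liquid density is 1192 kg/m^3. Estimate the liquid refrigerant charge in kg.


Charge = V * rho / 1000
Charge = 7.8 * 1192 / 1000
Charge = 9.3 kg

9.3


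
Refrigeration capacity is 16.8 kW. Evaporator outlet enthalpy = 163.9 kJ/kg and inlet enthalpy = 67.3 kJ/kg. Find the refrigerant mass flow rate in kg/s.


dh = 163.9 - 67.3 = 96.6 kJ/kg
m_dot = Q / dh = 16.8 / 96.6 = 0.1739 kg/s

0.1739


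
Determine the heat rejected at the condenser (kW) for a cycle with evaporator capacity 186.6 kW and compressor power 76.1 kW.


Q_cond = Q_evap + W
Q_cond = 186.6 + 76.1
Q_cond = 262.7 kW

262.7


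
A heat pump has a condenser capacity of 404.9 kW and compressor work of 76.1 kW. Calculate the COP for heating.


COP_hp = Q_cond / W
COP_hp = 404.9 / 76.1
COP_hp = 5.321

5.321


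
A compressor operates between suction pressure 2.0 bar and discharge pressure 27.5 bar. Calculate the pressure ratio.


PR = P_high / P_low
PR = 27.5 / 2.0
PR = 13.75

13.75


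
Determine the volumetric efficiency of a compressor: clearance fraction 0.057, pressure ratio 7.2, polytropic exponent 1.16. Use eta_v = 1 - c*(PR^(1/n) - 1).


PR^(1/n) = 7.2^(1/1.16) = 5.4837764
eta_v = 1 - 0.057 * (5.4837764 - 1)
eta_v = 0.7444

0.7444


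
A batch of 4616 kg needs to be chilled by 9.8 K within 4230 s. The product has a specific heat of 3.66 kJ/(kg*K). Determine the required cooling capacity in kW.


Q = m * cp * dT / t
Q = 4616 * 3.66 * 9.8 / 4230
Q = 39.141 kW

39.141


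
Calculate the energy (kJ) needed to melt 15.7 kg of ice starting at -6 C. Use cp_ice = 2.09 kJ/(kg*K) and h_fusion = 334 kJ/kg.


Sensible heat = cp * dT = 2.09 * 6 = 12.54 kJ/kg
Total per kg = 12.54 + 334 = 346.54 kJ/kg
Q = m * total = 15.7 * 346.54
Q = 5440.7 kJ

5440.7


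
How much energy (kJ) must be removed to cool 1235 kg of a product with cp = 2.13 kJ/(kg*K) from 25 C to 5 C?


dT = 25 - (5) = 20 K
Q = m * cp * dT = 1235 * 2.13 * 20
Q = 52611 kJ

52611


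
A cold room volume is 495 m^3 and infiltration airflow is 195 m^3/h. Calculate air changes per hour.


ACH = flow / volume
ACH = 195 / 495
ACH = 0.394

0.394


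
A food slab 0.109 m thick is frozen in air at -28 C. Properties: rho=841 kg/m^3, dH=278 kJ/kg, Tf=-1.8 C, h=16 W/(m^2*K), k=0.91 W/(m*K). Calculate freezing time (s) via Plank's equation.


dT = -1.8 - (-28) = 26.2 K
term1 = a/(2h) = 0.109/(2*16) = 0.00340625
term2 = a^2/(8k) = 0.109^2/(8*0.91) = 0.001632005495
t = rho*dH*1000/dT * (term1 + term2)
t = 841*278*1000/26.2 * (0.00340625 + 0.001632005495)
t = 44959 s

44959


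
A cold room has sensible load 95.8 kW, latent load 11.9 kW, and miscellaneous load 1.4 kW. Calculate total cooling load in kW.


Q_total = Q_s + Q_l + Q_misc
Q_total = 95.8 + 11.9 + 1.4
Q_total = 109.1 kW

109.1


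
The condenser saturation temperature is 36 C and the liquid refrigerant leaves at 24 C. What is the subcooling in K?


Subcooling = T_cond - T_liquid
Subcooling = 36 - 24
Subcooling = 12 K

12


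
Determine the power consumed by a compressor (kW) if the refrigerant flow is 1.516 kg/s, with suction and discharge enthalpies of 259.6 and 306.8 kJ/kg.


dh = 306.8 - 259.6 = 47.2 kJ/kg
W = m_dot * dh = 1.516 * 47.2 = 71.56 kW

71.56


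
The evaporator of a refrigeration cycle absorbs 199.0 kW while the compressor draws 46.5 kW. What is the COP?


COP = Q_evap / W
COP = 199.0 / 46.5
COP = 4.28

4.28


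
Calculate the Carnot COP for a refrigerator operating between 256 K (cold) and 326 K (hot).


dT = 326 - 256 = 70 K
COP_carnot = T_cold / dT = 256 / 70
COP_carnot = 3.657

3.657


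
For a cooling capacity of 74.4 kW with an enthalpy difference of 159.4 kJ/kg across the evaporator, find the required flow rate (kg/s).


m_dot = Q / dh
m_dot = 74.4 / 159.4
m_dot = 0.4668 kg/s

0.4668


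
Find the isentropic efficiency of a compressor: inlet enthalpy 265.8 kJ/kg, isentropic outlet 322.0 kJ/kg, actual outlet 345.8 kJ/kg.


dh_ideal = 322.0 - 265.8 = 56.2 kJ/kg
dh_actual = 345.8 - 265.8 = 80.0 kJ/kg
eta_s = dh_ideal / dh_actual = 56.2 / 80.0
eta_s = 0.7025

0.7025


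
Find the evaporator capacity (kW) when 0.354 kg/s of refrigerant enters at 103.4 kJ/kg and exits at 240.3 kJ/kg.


dh = 240.3 - 103.4 = 136.9 kJ/kg
Q_evap = m_dot * dh = 0.354 * 136.9
Q_evap = 48.46 kW

48.46


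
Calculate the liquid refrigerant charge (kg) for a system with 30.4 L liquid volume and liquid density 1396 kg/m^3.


Charge = V * rho / 1000
Charge = 30.4 * 1396 / 1000
Charge = 42.44 kg

42.44


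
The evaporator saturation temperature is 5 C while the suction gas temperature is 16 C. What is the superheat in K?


Superheat = T_suction - T_evap
Superheat = 16 - (5)
Superheat = 11 K

11


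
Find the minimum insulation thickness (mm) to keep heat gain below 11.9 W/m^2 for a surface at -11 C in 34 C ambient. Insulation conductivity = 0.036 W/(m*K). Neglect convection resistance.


dT = 34 - (-11) = 45 K
thickness = k * dT / q_max * 1000
thickness = 0.036 * 45 / 11.9 * 1000
thickness = 136.1 mm

136.1


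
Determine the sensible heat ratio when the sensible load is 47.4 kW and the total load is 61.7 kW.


SHR = Q_sensible / Q_total
SHR = 47.4 / 61.7
SHR = 0.768

0.768


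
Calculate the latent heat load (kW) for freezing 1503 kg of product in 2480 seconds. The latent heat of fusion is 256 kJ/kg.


Q_lat = m * h_fg / t
Q_lat = 1503 * 256 / 2480
Q_lat = 155.15 kW

155.15


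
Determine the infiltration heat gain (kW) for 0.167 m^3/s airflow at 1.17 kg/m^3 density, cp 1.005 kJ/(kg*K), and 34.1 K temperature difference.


Q = V_dot * rho * cp * dT
Q = 0.167 * 1.17 * 1.005 * 34.1
Q = 6.696 kW

6.696


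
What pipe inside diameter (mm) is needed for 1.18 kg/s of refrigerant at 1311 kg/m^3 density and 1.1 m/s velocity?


A = m_dot / (rho * v) = 1.18 / (1311 * 1.1) = 0.0008182511615 m^2
d = sqrt(4*A/pi) * 1000
d = 32.3 mm

32.3


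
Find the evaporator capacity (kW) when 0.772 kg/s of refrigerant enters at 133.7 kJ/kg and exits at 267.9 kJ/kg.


dh = 267.9 - 133.7 = 134.2 kJ/kg
Q_evap = m_dot * dh = 0.772 * 134.2
Q_evap = 103.6 kW

103.6


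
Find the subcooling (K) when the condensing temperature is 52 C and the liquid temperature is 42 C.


Subcooling = T_cond - T_liquid
Subcooling = 52 - 42
Subcooling = 10 K

10


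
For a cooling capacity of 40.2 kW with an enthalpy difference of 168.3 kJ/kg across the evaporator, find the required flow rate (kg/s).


m_dot = Q / dh
m_dot = 40.2 / 168.3
m_dot = 0.2389 kg/s

0.2389


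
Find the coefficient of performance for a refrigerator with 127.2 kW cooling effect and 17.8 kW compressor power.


COP = Q_evap / W
COP = 127.2 / 17.8
COP = 7.146

7.146


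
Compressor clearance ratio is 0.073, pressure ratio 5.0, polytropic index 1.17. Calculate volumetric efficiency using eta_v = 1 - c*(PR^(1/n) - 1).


PR^(1/n) = 5.0^(1/1.17) = 3.95740283
eta_v = 1 - 0.073 * (3.95740283 - 1)
eta_v = 0.7841

0.7841


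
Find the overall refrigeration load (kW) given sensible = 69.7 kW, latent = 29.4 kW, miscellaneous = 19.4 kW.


Q_total = Q_s + Q_l + Q_misc
Q_total = 69.7 + 29.4 + 19.4
Q_total = 118.5 kW

118.5


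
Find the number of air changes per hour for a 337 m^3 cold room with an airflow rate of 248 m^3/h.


ACH = flow / volume
ACH = 248 / 337
ACH = 0.736

0.736


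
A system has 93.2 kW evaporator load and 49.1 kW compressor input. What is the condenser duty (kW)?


Q_cond = Q_evap + W
Q_cond = 93.2 + 49.1
Q_cond = 142.3 kW

142.3
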